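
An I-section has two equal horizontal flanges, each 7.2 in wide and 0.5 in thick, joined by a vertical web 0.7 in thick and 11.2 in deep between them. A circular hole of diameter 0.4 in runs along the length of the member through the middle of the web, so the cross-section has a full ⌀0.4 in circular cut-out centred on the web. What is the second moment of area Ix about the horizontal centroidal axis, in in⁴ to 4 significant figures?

Ix ≈ 328.5 in⁴

Break the section into simple shapes (no overlaps), measuring from the bottom-left corner of the bounding box.
Bottom flange: 7.2 × 0.5, A = 3.6 in², y = 0.25 in, Ī = 0.075 in⁴.
Web: 0.7 × 11.2, A = 7.84 in², y = 6.1 in, Ī = 81.9541 in⁴.
Top flange: 7.2 × 0.5, A = 3.6 in², y = 11.95 in, Ī = 0.075 in⁴.
Hole (subtracted): ⌀0.4, A = 0.125664 in², y = 6.1 in, Ī = 0.00125664 in⁴.
By symmetry the centroid is at mid-height, ȳ = 6.1 in.
Transfer each piece to the horizontal centroidal axis using Ī + A·d² with d = y − 6.1:
  bottom flange: d = -5.85 in → contributes +123.276 in⁴
  web: d = 0 in → contributes +81.9541 in⁴
  top flange: d = 5.85 in → contributes +123.276 in⁴
  hole: d = 0 in → contributes −0.00125664 in⁴
Total I = 328.505 in⁴.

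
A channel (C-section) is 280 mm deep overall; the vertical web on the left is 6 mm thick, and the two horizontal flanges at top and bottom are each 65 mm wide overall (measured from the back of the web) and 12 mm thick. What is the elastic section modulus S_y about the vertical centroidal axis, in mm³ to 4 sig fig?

Treat the section as a set of non-overlapping primitives; coordinates are from the bounding-box lower-left.
Web: 6 × 280, A = 1 680 mm², x = 3 mm, Ī = 5 040 mm⁴.
Top flange (beyond web): 59 × 12, A = 708 mm², x = 35.5 mm, Ī = 205 379 mm⁴.
Bottom flange (beyond web): 59 × 12, A = 708 mm², x = 35.5 mm, Ī = 205 379 mm⁴.
Centroid: x̄ = ΣA·x / ΣA = 17.8643 mm.
Transfer each piece to the vertical centroidal axis using Ī + A·d² with d = x − 17.8643:
  web: d = -14.8643 mm → contributes +376 234 mm⁴
  top flange (beyond web): d = 17.6357 mm → contributes +425 579 mm⁴
  bottom flange (beyond web): d = 17.6357 mm → contributes +425 579 mm⁴
Total I = 1 227 391 mm⁴.
Extreme fibre distance c = 47.1357 mm; S = I/c = 26039.5 mm³.

S_y ≈ 2.604 × 10⁴ mm³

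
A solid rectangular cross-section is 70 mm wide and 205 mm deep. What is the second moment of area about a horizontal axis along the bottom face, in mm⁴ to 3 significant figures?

I_base ≈ 2.01 × 10⁸ mm⁴

The section: 70 × 205, A = 14 350 mm², y = 102.5 mm, Ī = 50 254 896 mm⁴.
Transfer it to the base of the section using Ī + A·d² with d = y − 0:
  the section: d = 102.5 mm → contributes +201 019 583 mm⁴
Total I = 201 019 583 mm⁴.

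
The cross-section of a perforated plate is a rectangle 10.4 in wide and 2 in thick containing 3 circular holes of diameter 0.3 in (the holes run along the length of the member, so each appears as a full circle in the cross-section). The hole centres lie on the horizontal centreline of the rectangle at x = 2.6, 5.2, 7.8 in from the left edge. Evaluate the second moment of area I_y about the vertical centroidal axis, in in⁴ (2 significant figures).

I_y ≈ 190 in⁴

Break the section into simple shapes (no overlaps), measuring from the bottom-left corner of the bounding box.
Plate: 10.4 × 2, A = 20.8 in², x = 5.2 in, Ī = 187.5 in⁴.
Hole 1 (subtracted): ⌀0.3, A = 0.07069 in², x = 2.6 in, Ī = 0.0003976 in⁴.
Hole 2 (subtracted): ⌀0.3, A = 0.07069 in², x = 5.2 in, Ī = 0.0003976 in⁴.
Hole 3 (subtracted): ⌀0.3, A = 0.07069 in², x = 7.8 in, Ī = 0.0003976 in⁴.
By symmetry the centroid is at mid-width, x̄ = 5.2 in.
Transfer each piece to the vertical centroidal axis using Ī + A·d² with d = x − 5.2:
  plate: d = 0 in → contributes +187.5 in⁴
  hole 1: d = -2.6 in → contributes −0.4782 in⁴
  hole 2: d = 0 in → contributes −0.0003976 in⁴
  hole 3: d = 2.6 in → contributes −0.4782 in⁴
Total I = 186.5 in⁴.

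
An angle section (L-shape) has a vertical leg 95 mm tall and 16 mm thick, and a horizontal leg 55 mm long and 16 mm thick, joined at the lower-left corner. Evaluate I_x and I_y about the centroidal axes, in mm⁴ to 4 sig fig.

I_x ≈ 1.847 × 10⁶ mm⁴, I_y ≈ 4.461 × 10⁵ mm⁴

Split into non-overlapping primitives; take the origin at the lower-left of the bounding box.
Vertical leg: 16 × 95, A = 1 520 mm², y = 47.5 mm, Ī = 1 143 167 mm⁴.
Horizontal leg (remainder): 39 × 16, A = 624 mm², y = 8 mm, Ī = 13 312 mm⁴.
Centroid: ȳ = ΣA·y / ΣA = 36.0037 mm.
Transfer each piece to the centroidal x-axis using Ī + A·d² with d = y − 36.0037:
  vertical leg: d = 11.4963 mm → contributes +1 344 056 mm⁴
  horizontal leg (remainder): d = -28.0037 mm → contributes +502 658 mm⁴
Total I = 1 846 715 mm⁴.
For the y-axis: x̄ = 16.0037 mm.
Repeating about the centroidal y-axis gives I_y = 446 075 mm⁴.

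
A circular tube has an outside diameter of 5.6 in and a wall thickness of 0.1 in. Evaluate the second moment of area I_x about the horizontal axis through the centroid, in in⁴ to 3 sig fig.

I_x ≈ 6.54 in⁴

Split into non-overlapping primitives; take the origin at the lower-left of the bounding box.
Outer circle: ⌀5.6, A = 24.63 in², y = 2.8 in, Ī = 48.275 in⁴.
Bore (subtracted): ⌀5.4, A = 22.902 in², y = 2.8 in, Ī = 41.739 in⁴.
By symmetry the centroid is at mid-height, ȳ = 2.8 in.
All pieces are centred on the horizontal axis through the centroid, so I = ΣĪ (holes subtracted) = 6.5357 in⁴.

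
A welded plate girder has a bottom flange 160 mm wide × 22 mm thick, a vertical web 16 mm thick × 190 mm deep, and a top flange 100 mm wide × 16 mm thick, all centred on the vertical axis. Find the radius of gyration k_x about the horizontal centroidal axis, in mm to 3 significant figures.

k_x ≈ 86.1 mm

Split into non-overlapping primitives; take the origin at the lower-left of the bounding box.
Bottom plate: 160 × 22, A = 3 520 mm², y = 11 mm, Ī = 141 973 mm⁴.
Web plate: 16 × 190, A = 3 040 mm², y = 117 mm, Ī = 9 145 333 mm⁴.
Top plate: 100 × 16, A = 1 600 mm², y = 220 mm, Ī = 34 133 mm⁴.
Centroid: ȳ = ΣA·y / ΣA = 91.471 mm.
Transfer each piece to the horizontal centroidal axis using Ī + A·d² with d = y − 91.471:
  bottom plate: d = -80.471 mm → contributes +22 935 788 mm⁴
  web plate: d = 25.529 mm → contributes +11 126 656 mm⁴
  top plate: d = 128.53 mm → contributes +26 465 829 mm⁴
Total I = 60 528 273 mm⁴.
Radius of gyration: k = √(I/A) = √(60 528 273 / 8 160) = 86.126 mm.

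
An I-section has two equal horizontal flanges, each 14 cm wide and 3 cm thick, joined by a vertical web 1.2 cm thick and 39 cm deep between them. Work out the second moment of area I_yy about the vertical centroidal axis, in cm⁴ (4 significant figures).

I_yy ≈ 1378 cm⁴

Split into non-overlapping primitives; take the origin at the lower-left of the bounding box.
Bottom flange: 14 × 3, A = 42 cm², x = 7 cm, Ī = 686 cm⁴.
Web: 1.2 × 39, A = 46.8 cm², x = 7 cm, Ī = 5.616 cm⁴.
Top flange: 14 × 3, A = 42 cm², x = 7 cm, Ī = 686 cm⁴.
By symmetry the centroid is at mid-width, x̄ = 7 cm.
All pieces are centred on the vertical centroidal axis, so I = ΣĪ = 1377.62 cm⁴.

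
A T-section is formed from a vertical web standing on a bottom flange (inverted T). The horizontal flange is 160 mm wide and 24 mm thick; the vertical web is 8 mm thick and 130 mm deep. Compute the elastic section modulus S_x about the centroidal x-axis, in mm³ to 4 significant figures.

S_x ≈ 5.176 × 10⁴ mm³

Decompose the section into non-overlapping parts with the origin at the bottom-left of its bounding rectangle.
Flange: 160 × 24, A = 3 840 mm², y = 12 mm, Ī = 184 320 mm⁴.
Web: 8 × 130, A = 1 040 mm², y = 89 mm, Ī = 1 464 667 mm⁴.
Centroid: ȳ = ΣA·y / ΣA = 28.4098 mm.
Transfer each piece to the centroidal x-axis using Ī + A·d² with d = y − 28.4098:
  flange: d = -16.4098 mm → contributes +1 218 366 mm⁴
  web: d = 60.5902 mm → contributes +5 282 681 mm⁴
Total I = 6 501 047 mm⁴.
Extreme fibre distance c = 125.59 mm; S = I/c = 51 764 mm³.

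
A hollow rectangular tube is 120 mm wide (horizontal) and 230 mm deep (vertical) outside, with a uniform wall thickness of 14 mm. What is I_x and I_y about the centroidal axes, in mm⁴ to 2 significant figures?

Split into non-overlapping primitives; take the origin at the lower-left of the bounding box.
Outer rectangle: 120 × 230, A = 27 600 mm², y = 115 mm, Ī = 121 670 000 mm⁴.
Inner void (subtracted): 92 × 202, A = 18 584 mm², y = 115 mm, Ī = 63 191 795 mm⁴.
By symmetry the centroid is at mid-height, ȳ = 115 mm.
All pieces are centred on the centroidal x-axis, so I = ΣĪ (holes subtracted) = 58 478 205 mm⁴.
Repeating about the centroidal y-axis gives I_y = 20 012 085 mm⁴.

I_x ≈ 5.8 × 10⁷ mm⁴, I_y ≈ 2.0 × 10⁷ mm⁴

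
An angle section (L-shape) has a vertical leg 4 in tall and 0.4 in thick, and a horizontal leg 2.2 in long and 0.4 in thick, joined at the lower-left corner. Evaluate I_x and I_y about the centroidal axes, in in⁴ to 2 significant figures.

Decompose the section into non-overlapping parts with the origin at the bottom-left of its bounding rectangle.
Vertical leg: 0.4 × 4, A = 1.6 in², y = 2 in, Ī = 2.133 in⁴.
Horizontal leg (remainder): 1.8 × 0.4, A = 0.72 in², y = 0.2 in, Ī = 0.0096 in⁴.
Centroid: ȳ = ΣA·y / ΣA = 1.441 in.
Transfer each piece to the centroidal x-axis using Ī + A·d² with d = y − 1.441:
  vertical leg: d = 0.5586 in → contributes +2.633 in⁴
  horizontal leg (remainder): d = -1.241 in → contributes +1.119 in⁴
Total I = 3.752 in⁴.
For the y-axis: x̄ = 0.5414 in.
Repeating about the centroidal y-axis gives I_y = 0.8166 in⁴.

I_x ≈ 3.8 in⁴, I_y ≈ 0.82 in⁴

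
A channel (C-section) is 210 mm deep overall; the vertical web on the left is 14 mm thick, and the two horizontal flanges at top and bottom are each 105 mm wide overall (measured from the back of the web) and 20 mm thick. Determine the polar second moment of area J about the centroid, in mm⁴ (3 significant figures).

J ≈ 5.08 × 10⁷ mm⁴

Split into non-overlapping primitives; take the origin at the lower-left of the bounding box.
Web: 14 × 210, A = 2 940 mm², y = 105 mm, Ī = 10 804 500 mm⁴.
Top flange (beyond web): 91 × 20, A = 1 820 mm², y = 200 mm, Ī = 60 667 mm⁴.
Bottom flange (beyond web): 91 × 20, A = 1 820 mm², y = 10 mm, Ī = 60 667 mm⁴.
By symmetry the centroid is at mid-height, ȳ = 105 mm.
Transfer each piece to the centroidal x-axis using Ī + A·d² with d = y − 105:
  web: d = 0 mm → contributes +10 804 500 mm⁴
  top flange (beyond web): d = 95 mm → contributes +16 486 167 mm⁴
  bottom flange (beyond web): d = -95 mm → contributes +16 486 167 mm⁴
Total I = 43 776 833 mm⁴.
For the y-axis: x̄ = 36.043 mm.
Repeating about the centroidal y-axis gives I_y = 7 042 641 mm⁴.
Polar second moment: J = I_x + I_y = 50 819 475 mm⁴.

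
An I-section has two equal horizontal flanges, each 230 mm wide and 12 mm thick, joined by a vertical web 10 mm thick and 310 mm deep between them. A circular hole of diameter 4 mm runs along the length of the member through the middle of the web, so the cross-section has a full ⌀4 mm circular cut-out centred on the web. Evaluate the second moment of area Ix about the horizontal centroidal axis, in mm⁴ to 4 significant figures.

Ix ≈ 1.680 × 10⁸ mm⁴

Split into non-overlapping primitives; take the origin at the lower-left of the bounding box.
Bottom flange: 230 × 12, A = 2 760 mm², y = 6 mm, Ī = 33 120 mm⁴.
Web: 10 × 310, A = 3 100 mm², y = 167 mm, Ī = 24 825 833 mm⁴.
Top flange: 230 × 12, A = 2 760 mm², y = 328 mm, Ī = 33 120 mm⁴.
Hole (subtracted): ⌀4, A = 12.5664 mm², y = 167 mm, Ī = 12.5664 mm⁴.
By symmetry the centroid is at mid-height, ȳ = 167 mm.
Transfer each piece to the horizontal centroidal axis using Ī + A·d² with d = y − 167:
  bottom flange: d = -161 mm → contributes +71 575 080 mm⁴
  web: d = 0 mm → contributes +24 825 833 mm⁴
  top flange: d = 161 mm → contributes +71 575 080 mm⁴
  hole: d = 0 mm → contributes −12.5664 mm⁴
Total I = 167 975 981 mm⁴.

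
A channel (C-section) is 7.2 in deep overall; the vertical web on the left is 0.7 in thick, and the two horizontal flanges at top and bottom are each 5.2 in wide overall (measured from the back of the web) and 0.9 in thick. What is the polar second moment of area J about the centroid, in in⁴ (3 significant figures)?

J ≈ 138 in⁴

Treat the section as a set of non-overlapping primitives; coordinates are from the bounding-box lower-left.
Web: 0.7 × 7.2, A = 5.04 in², y = 3.6 in, Ī = 21.773 in⁴.
Top flange (beyond web): 4.5 × 0.9, A = 4.05 in², y = 6.75 in, Ī = 0.27338 in⁴.
Bottom flange (beyond web): 4.5 × 0.9, A = 4.05 in², y = 0.45 in, Ī = 0.27338 in⁴.
By symmetry the centroid is at mid-height, ȳ = 3.6 in.
Transfer each piece to the centroidal x-axis using Ī + A·d² with d = y − 3.6:
  web: d = 0 in → contributes +21.773 in⁴
  top flange (beyond web): d = 3.15 in → contributes +40.46 in⁴
  bottom flange (beyond web): d = -3.15 in → contributes +40.46 in⁴
Total I = 102.69 in⁴.
For the y-axis: x̄ = 1.9527 in.
Repeating about the centroidal y-axis gives I_y = 34.877 in⁴.
Polar second moment: J = I_x + I_y = 137.57 in⁴.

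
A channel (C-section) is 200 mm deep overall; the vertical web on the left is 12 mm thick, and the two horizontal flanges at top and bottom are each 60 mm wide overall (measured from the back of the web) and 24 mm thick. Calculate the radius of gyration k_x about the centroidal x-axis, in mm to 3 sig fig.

Decompose the section into non-overlapping parts with the origin at the bottom-left of its bounding rectangle.
Web: 12 × 200, A = 2 400 mm², y = 100 mm, Ī = 8 000 000 mm⁴.
Top flange (beyond web): 48 × 24, A = 1 152 mm², y = 188 mm, Ī = 55 296 mm⁴.
Bottom flange (beyond web): 48 × 24, A = 1 152 mm², y = 12 mm, Ī = 55 296 mm⁴.
By symmetry the centroid is at mid-height, ȳ = 100 mm.
Transfer each piece to the centroidal x-axis using Ī + A·d² with d = y − 100:
  web: d = 0 mm → contributes +8 000 000 mm⁴
  top flange (beyond web): d = 88 mm → contributes +8 976 384 mm⁴
  bottom flange (beyond web): d = -88 mm → contributes +8 976 384 mm⁴
Total I = 25 952 768 mm⁴.
Radius of gyration: k = √(I/A) = √(25 952 768 / 4 704) = 74.278 mm.

k_x ≈ 74.3 mm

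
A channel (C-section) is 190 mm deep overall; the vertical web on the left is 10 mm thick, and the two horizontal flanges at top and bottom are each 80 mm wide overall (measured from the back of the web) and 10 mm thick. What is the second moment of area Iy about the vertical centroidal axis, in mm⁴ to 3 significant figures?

Split into non-overlapping primitives; take the origin at the lower-left of the bounding box.
Web: 10 × 190, A = 1 900 mm², x = 5 mm, Ī = 15 833 mm⁴.
Top flange (beyond web): 70 × 10, A = 700 mm², x = 45 mm, Ī = 285 833 mm⁴.
Bottom flange (beyond web): 70 × 10, A = 700 mm², x = 45 mm, Ī = 285 833 mm⁴.
Centroid: x̄ = ΣA·x / ΣA = 21.97 mm.
Transfer each piece to the vertical centroidal axis using Ī + A·d² with d = x − 21.97:
  web: d = -16.97 mm → contributes +562 978 mm⁴
  top flange (beyond web): d = 23.03 mm → contributes +657 110 mm⁴
  bottom flange (beyond web): d = 23.03 mm → contributes +657 110 mm⁴
Total I = 1 877 197 mm⁴.

Iy ≈ 1.88 × 10⁶ mm⁴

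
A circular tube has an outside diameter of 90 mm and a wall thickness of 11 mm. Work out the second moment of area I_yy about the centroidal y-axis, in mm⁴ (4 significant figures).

Decompose the section into non-overlapping parts with the origin at the bottom-left of its bounding rectangle.
Outer circle: ⌀90, A = 6361.73 mm², x = 45 mm, Ī = 3 220 623 mm⁴.
Bore (subtracted): ⌀68, A = 3631.68 mm², x = 45 mm, Ī = 1 049 556 mm⁴.
By symmetry the centroid is at mid-width, x̄ = 45 mm.
All pieces are centred on the centroidal y-axis, so I = ΣĪ (holes subtracted) = 2 171 068 mm⁴.

I_yy ≈ 2.171 × 10⁶ mm⁴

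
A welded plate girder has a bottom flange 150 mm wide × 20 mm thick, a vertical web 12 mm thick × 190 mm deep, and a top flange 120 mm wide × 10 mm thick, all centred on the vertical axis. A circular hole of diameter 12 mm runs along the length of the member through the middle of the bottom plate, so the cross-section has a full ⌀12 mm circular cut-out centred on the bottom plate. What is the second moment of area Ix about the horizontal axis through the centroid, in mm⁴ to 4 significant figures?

Treat the section as a set of non-overlapping primitives; coordinates are from the bounding-box lower-left.
Bottom plate: 150 × 20, A = 3 000 mm², y = 10 mm, Ī = 100 000 mm⁴.
Web plate: 12 × 190, A = 2 280 mm², y = 115 mm, Ī = 6 859 000 mm⁴.
Top plate: 120 × 10, A = 1 200 mm², y = 215 mm, Ī = 10 000 mm⁴.
Hole (subtracted): ⌀12, A = 113.097 mm², y = 10 mm, Ī = 1017.88 mm⁴.
Centroid: ȳ = ΣA·y / ΣA = 86.238 mm.
Transfer each piece to the horizontal axis through the centroid using Ī + A·d² with d = y − 86.238:
  bottom plate: d = -76.238 mm → contributes +17 536 703 mm⁴
  web plate: d = 28.762 mm → contributes +8 745 134 mm⁴
  top plate: d = 128.762 mm → contributes +19 905 580 mm⁴
  hole: d = -76.238 mm → contributes −658 366 mm⁴
Total I = 45 529 051 mm⁴.

Ix ≈ 4.553 × 10⁷ mm⁴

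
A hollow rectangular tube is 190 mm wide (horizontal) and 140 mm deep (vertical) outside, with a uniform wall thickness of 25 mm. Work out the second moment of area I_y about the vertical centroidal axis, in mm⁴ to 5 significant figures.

I_y ≈ 5.9442 × 10⁷ mm⁴

Break the section into simple shapes (no overlaps), measuring from the bottom-left corner of the bounding box.
Outer rectangle: 190 × 140, A = 26 600 mm², x = 95 mm, Ī = 80 021 667 mm⁴.
Inner void (subtracted): 140 × 90, A = 12 600 mm², x = 95 mm, Ī = 20 580 000 mm⁴.
By symmetry the centroid is at mid-width, x̄ = 95 mm.
All pieces are centred on the vertical centroidal axis, so I = ΣĪ (holes subtracted) = 59 441 667 mm⁴.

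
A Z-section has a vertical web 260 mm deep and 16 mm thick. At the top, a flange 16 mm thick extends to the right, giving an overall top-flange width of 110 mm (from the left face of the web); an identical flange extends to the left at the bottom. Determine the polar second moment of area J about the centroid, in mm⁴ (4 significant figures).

Treat the section as a set of non-overlapping primitives; coordinates are from the bounding-box lower-left.
Web: 16 × 260, A = 4 160 mm², y = 130 mm, Ī = 23 434 667 mm⁴.
Top flange (beyond web): 94 × 16, A = 1 504 mm², y = 252 mm, Ī = 32085.3 mm⁴.
Bottom flange (beyond web): 94 × 16, A = 1 504 mm², y = 8 mm, Ī = 32085.3 mm⁴.
Centroid: ȳ = ΣA·y / ΣA = 130 mm.
Transfer each piece to the centroidal x-axis using Ī + A·d² with d = y − 130:
  web: d = 0 mm → contributes +23 434 667 mm⁴
  top flange (beyond web): d = 122 mm → contributes +22 417 621 mm⁴
  bottom flange (beyond web): d = -122 mm → contributes +22 417 621 mm⁴
Total I = 68 269 909 mm⁴.
For the y-axis: x̄ = 102 mm.
Repeating about the centroidal y-axis gives I_y = 11 402 837 mm⁴.
Polar second moment: J = I_x + I_y = 79 672 747 mm⁴.

J ≈ 7.967 × 10⁷ mm⁴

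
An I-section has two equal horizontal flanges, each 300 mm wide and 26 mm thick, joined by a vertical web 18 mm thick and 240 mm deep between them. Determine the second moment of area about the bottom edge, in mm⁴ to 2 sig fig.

Decompose the section into non-overlapping parts with the origin at the bottom-left of its bounding rectangle.
Bottom flange: 300 × 26, A = 7 800 mm², y = 13 mm, Ī = 439 400 mm⁴.
Web: 18 × 240, A = 4 320 mm², y = 146 mm, Ī = 20 736 000 mm⁴.
Top flange: 300 × 26, A = 7 800 mm², y = 279 mm, Ī = 439 400 mm⁴.
Transfer each piece to a horizontal axis along the bottom face using Ī + A·d² with d = y − 0:
  bottom flange: d = 13 mm → contributes +1 757 600 mm⁴
  web: d = 146 mm → contributes +112 821 120 mm⁴
  top flange: d = 279 mm → contributes +607 599 200 mm⁴
Total I = 722 177 920 mm⁴.

I_base ≈ 7.2 × 10⁸ mm⁴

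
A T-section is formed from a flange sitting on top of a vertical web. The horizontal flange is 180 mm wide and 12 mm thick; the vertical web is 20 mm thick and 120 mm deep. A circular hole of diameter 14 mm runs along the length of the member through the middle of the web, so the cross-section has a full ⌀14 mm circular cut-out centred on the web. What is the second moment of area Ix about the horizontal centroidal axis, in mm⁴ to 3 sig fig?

Ix ≈ 7.70 × 10⁶ mm⁴

Decompose the section into non-overlapping parts with the origin at the bottom-left of its bounding rectangle.
Flange: 180 × 12, A = 2 160 mm², y = 126 mm, Ī = 25 920 mm⁴.
Web: 20 × 120, A = 2 400 mm², y = 60 mm, Ī = 2 880 000 mm⁴.
Hole (subtracted): ⌀14, A = 153.94 mm², y = 60 mm, Ī = 1885.7 mm⁴.
Centroid: ȳ = ΣA·y / ΣA = 92.355 mm.
Transfer each piece to the horizontal centroidal axis using Ī + A·d² with d = y − 92.355:
  flange: d = 33.645 mm → contributes +2 470 948 mm⁴
  web: d = -32.355 mm → contributes +5 392 496 mm⁴
  hole: d = -32.355 mm → contributes −163 039 mm⁴
Total I = 7 700 405 mm⁴.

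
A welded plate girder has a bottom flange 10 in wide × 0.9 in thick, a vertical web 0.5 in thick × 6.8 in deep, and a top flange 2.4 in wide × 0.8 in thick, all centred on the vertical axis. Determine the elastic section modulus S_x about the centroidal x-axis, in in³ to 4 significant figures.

Split into non-overlapping primitives; take the origin at the lower-left of the bounding box.
Bottom plate: 10 × 0.9, A = 9 in², y = 0.45 in, Ī = 0.6075 in⁴.
Web plate: 0.5 × 6.8, A = 3.4 in², y = 4.3 in, Ī = 13.1013 in⁴.
Top plate: 2.4 × 0.8, A = 1.92 in², y = 8.1 in, Ī = 0.1024 in⁴.
Centroid: ȳ = ΣA·y / ΣA = 2.3898 in.
Transfer each piece to the centroidal x-axis using Ī + A·d² with d = y − 2.3898:
  bottom plate: d = -1.9398 in → contributes +34.4731 in⁴
  web plate: d = 1.9102 in → contributes +25.5074 in⁴
  top plate: d = 5.7102 in → contributes +62.7066 in⁴
Total I = 122.687 in⁴.
Extreme fibre distance c = 6.1102 in; S = I/c = 20.0791 in³.

S_x ≈ 20.08 in³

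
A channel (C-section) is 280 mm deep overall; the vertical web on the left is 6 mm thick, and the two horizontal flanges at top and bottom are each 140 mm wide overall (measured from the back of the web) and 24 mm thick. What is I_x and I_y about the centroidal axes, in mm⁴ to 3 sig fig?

Treat the section as a set of non-overlapping primitives; coordinates are from the bounding-box lower-left.
Web: 6 × 280, A = 1 680 mm², y = 140 mm, Ī = 10 976 000 mm⁴.
Top flange (beyond web): 134 × 24, A = 3 216 mm², y = 268 mm, Ī = 154 368 mm⁴.
Bottom flange (beyond web): 134 × 24, A = 3 216 mm², y = 12 mm, Ī = 154 368 mm⁴.
By symmetry the centroid is at mid-height, ȳ = 140 mm.
Transfer each piece to the centroidal x-axis using Ī + A·d² with d = y − 140:
  web: d = 0 mm → contributes +10 976 000 mm⁴
  top flange (beyond web): d = 128 mm → contributes +52 845 312 mm⁴
  bottom flange (beyond web): d = -128 mm → contributes +52 845 312 mm⁴
Total I = 116 666 624 mm⁴.
For the y-axis: x̄ = 58.503 mm.
Repeating about the centroidal y-axis gives I_y = 16 156 604 mm⁴.

I_x ≈ 1.17 × 10⁸ mm⁴, I_y ≈ 1.62 × 10⁷ mm⁴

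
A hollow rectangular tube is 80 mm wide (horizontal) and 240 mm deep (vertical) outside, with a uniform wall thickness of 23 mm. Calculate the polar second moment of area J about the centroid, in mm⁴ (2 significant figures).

J ≈ 8.1 × 10⁷ mm⁴

Break the section into simple shapes (no overlaps), measuring from the bottom-left corner of the bounding box.
Outer rectangle: 80 × 240, A = 19 200 mm², y = 120 mm, Ī = 92 160 000 mm⁴.
Inner void (subtracted): 34 × 194, A = 6 596 mm², y = 120 mm, Ī = 20 687 255 mm⁴.
By symmetry the centroid is at mid-height, ȳ = 120 mm.
All pieces are centred on the centroidal x-axis, so I = ΣĪ (holes subtracted) = 71 472 745 mm⁴.
Repeating about the centroidal y-axis gives I_y = 9 604 585 mm⁴.
Polar second moment: J = I_x + I_y = 81 077 331 mm⁴.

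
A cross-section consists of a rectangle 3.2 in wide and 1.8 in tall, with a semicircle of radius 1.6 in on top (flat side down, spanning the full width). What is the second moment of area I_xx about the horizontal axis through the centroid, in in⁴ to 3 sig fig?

I_xx ≈ 8.18 in⁴

Decompose the section into non-overlapping parts with the origin at the bottom-left of its bounding rectangle.
Rectangular body: 3.2 × 1.8, A = 5.76 in², y = 0.9 in, Ī = 1.5552 in⁴.
Semicircular cap: semicircle r = 1.6, A = 4.0212 in², y = 2.4791 in, Ī = 0.7193 in⁴.
Centroid: ȳ = ΣA·y / ΣA = 1.5492 in.
Transfer each piece to the horizontal axis through the centroid using Ī + A·d² with d = y − 1.5492:
  rectangular body: d = -0.64918 in → contributes +3.9827 in⁴
  semicircular cap: d = 0.92988 in → contributes +4.1964 in⁴
Total I = 8.179 in⁴.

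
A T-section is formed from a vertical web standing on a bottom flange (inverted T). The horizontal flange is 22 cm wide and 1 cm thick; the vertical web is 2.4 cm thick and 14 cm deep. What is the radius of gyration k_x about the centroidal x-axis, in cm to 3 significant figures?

k_x ≈ 4.83 cm

Break the section into simple shapes (no overlaps), measuring from the bottom-left corner of the bounding box.
Flange: 22 × 1, A = 22 cm², y = 0.5 cm, Ī = 1.8333 cm⁴.
Web: 2.4 × 14, A = 33.6 cm², y = 8 cm, Ī = 548.8 cm⁴.
Centroid: ȳ = ΣA·y / ΣA = 5.0324 cm.
Transfer each piece to the centroidal x-axis using Ī + A·d² with d = y − 5.0324:
  flange: d = -4.5324 cm → contributes +453.77 cm⁴
  web: d = 2.9676 cm → contributes +844.71 cm⁴
Total I = 1298.5 cm⁴.
Radius of gyration: k = √(I/A) = √(1298.5 / 55.6) = 4.8326 cm.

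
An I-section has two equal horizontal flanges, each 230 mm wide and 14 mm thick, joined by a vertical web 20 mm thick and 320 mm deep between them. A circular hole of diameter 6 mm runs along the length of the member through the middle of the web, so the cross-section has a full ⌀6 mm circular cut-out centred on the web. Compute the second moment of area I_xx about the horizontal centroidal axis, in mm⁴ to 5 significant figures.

I_xx ≈ 2.3432 × 10⁸ mm⁴

Decompose the section into non-overlapping parts with the origin at the bottom-left of its bounding rectangle.
Bottom flange: 230 × 14, A = 3 220 mm², y = 7 mm, Ī = 52593.33 mm⁴.
Web: 20 × 320, A = 6 400 mm², y = 174 mm, Ī = 54 613 333 mm⁴.
Top flange: 230 × 14, A = 3 220 mm², y = 341 mm, Ī = 52593.33 mm⁴.
Hole (subtracted): ⌀6, A = 28.27433 mm², y = 174 mm, Ī = 63.61725 mm⁴.
By symmetry the centroid is at mid-height, ȳ = 174 mm.
Transfer each piece to the horizontal centroidal axis using Ī + A·d² with d = y − 174:
  bottom flange: d = -167 mm → contributes +89 855 173 mm⁴
  web: d = 0 mm → contributes +54 613 333 mm⁴
  top flange: d = 167 mm → contributes +89 855 173 mm⁴
  hole: d = 0 mm → contributes −63.61725 mm⁴
Total I = 234 323 616 mm⁴.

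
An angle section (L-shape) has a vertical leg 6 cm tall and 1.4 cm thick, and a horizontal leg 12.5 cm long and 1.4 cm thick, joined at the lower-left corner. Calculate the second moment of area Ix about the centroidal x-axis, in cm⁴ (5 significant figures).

Ix ≈ 56.583 cm⁴

Split into non-overlapping primitives; take the origin at the lower-left of the bounding box.
Vertical leg: 1.4 × 6, A = 8.4 cm², y = 3 cm, Ī = 25.2 cm⁴.
Horizontal leg (remainder): 11.1 × 1.4, A = 15.54 cm², y = 0.7 cm, Ī = 2.5382 cm⁴.
Centroid: ȳ = ΣA·y / ΣA = 1.507018 cm.
Transfer each piece to the centroidal x-axis using Ī + A·d² with d = y − 1.507018:
  vertical leg: d = 1.492982 cm → contributes +43.92357 cm⁴
  horizontal leg (remainder): d = -0.8070175 cm → contributes +12.65905 cm⁴
Total I = 56.58262 cm⁴.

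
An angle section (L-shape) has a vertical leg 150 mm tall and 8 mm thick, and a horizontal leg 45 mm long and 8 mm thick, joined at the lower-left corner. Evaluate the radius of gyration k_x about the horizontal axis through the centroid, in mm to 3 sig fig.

k_x ≈ 48.0 mm

Break the section into simple shapes (no overlaps), measuring from the bottom-left corner of the bounding box.
Vertical leg: 8 × 150, A = 1 200 mm², y = 75 mm, Ī = 2 250 000 mm⁴.
Horizontal leg (remainder): 37 × 8, A = 296 mm², y = 4 mm, Ī = 1578.7 mm⁴.
Centroid: ȳ = ΣA·y / ΣA = 60.952 mm.
Transfer each piece to the horizontal axis through the centroid using Ī + A·d² with d = y − 60.952:
  vertical leg: d = 14.048 mm → contributes +2 486 820 mm⁴
  horizontal leg (remainder): d = -56.952 mm → contributes +961 659 mm⁴
Total I = 3 448 479 mm⁴.
Radius of gyration: k = √(I/A) = √(3 448 479 / 1 496) = 48.012 mm.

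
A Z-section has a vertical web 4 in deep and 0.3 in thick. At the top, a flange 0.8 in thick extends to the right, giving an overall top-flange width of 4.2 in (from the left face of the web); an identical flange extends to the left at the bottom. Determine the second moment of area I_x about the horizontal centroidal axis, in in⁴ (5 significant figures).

I_x ≈ 17.907 in⁴

Decompose the section into non-overlapping parts with the origin at the bottom-left of its bounding rectangle.
Web: 0.3 × 4, A = 1.2 in², y = 2 in, Ī = 1.6 in⁴.
Top flange (beyond web): 3.9 × 0.8, A = 3.12 in², y = 3.6 in, Ī = 0.1664 in⁴.
Bottom flange (beyond web): 3.9 × 0.8, A = 3.12 in², y = 0.4 in, Ī = 0.1664 in⁴.
Centroid: ȳ = ΣA·y / ΣA = 2 in.
Transfer each piece to the horizontal centroidal axis using Ī + A·d² with d = y − 2:
  web: d = 0 in → contributes +1.6 in⁴
  top flange (beyond web): d = 1.6 in → contributes +8.1536 in⁴
  bottom flange (beyond web): d = -1.6 in → contributes +8.1536 in⁴
Total I = 17.9072 in⁴.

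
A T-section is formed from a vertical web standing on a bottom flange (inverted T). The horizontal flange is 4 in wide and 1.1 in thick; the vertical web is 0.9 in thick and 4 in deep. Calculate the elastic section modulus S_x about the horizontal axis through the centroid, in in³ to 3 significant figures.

Split into non-overlapping primitives; take the origin at the lower-left of the bounding box.
Flange: 4 × 1.1, A = 4.4 in², y = 0.55 in, Ī = 0.44367 in⁴.
Web: 0.9 × 4, A = 3.6 in², y = 3.1 in, Ī = 4.8 in⁴.
Centroid: ȳ = ΣA·y / ΣA = 1.6975 in.
Transfer each piece to the horizontal axis through the centroid using Ī + A·d² with d = y − 1.6975:
  flange: d = -1.1475 in → contributes +6.2374 in⁴
  web: d = 1.4025 in → contributes +11.881 in⁴
Total I = 18.119 in⁴.
Extreme fibre distance c = 3.4025 in; S = I/c = 5.3251 in³.

S_x ≈ 5.33 in³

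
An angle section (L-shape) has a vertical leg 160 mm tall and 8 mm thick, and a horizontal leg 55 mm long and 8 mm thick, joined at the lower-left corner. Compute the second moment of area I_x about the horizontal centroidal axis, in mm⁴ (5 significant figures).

Decompose the section into non-overlapping parts with the origin at the bottom-left of its bounding rectangle.
Vertical leg: 8 × 160, A = 1 280 mm², y = 80 mm, Ī = 2 730 667 mm⁴.
Horizontal leg (remainder): 47 × 8, A = 376 mm², y = 4 mm, Ī = 2005.333 mm⁴.
Centroid: ȳ = ΣA·y / ΣA = 62.74396 mm.
Transfer each piece to the horizontal centroidal axis using Ī + A·d² with d = y − 62.74396:
  vertical leg: d = 17.25604 mm → contributes +3 111 813 mm⁴
  horizontal leg (remainder): d = -58.74396 mm → contributes +1 299 526 mm⁴
Total I = 4 411 339 mm⁴.

I_x ≈ 4.4113 × 10⁶ mm⁴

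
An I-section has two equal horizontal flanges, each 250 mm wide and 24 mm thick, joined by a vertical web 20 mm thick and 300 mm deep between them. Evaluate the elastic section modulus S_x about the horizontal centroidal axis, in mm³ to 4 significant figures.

Treat the section as a set of non-overlapping primitives; coordinates are from the bounding-box lower-left.
Bottom flange: 250 × 24, A = 6 000 mm², y = 12 mm, Ī = 288 000 mm⁴.
Web: 20 × 300, A = 6 000 mm², y = 174 mm, Ī = 45 000 000 mm⁴.
Top flange: 250 × 24, A = 6 000 mm², y = 336 mm, Ī = 288 000 mm⁴.
By symmetry the centroid is at mid-height, ȳ = 174 mm.
Transfer each piece to the horizontal centroidal axis using Ī + A·d² with d = y − 174:
  bottom flange: d = -162 mm → contributes +157 752 000 mm⁴
  web: d = 0 mm → contributes +45 000 000 mm⁴
  top flange: d = 162 mm → contributes +157 752 000 mm⁴
Total I = 360 504 000 mm⁴.
Extreme fibre distance c = 174 mm; S = I/c = 2 071 862 mm³.

S_x ≈ 2.072 × 10⁶ mm³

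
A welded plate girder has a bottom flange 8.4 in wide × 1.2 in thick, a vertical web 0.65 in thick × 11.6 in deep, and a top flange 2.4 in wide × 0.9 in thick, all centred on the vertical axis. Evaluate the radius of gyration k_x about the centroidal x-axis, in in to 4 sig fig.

k_x ≈ 4.778 in

Decompose the section into non-overlapping parts with the origin at the bottom-left of its bounding rectangle.
Bottom plate: 8.4 × 1.2, A = 10.08 in², y = 0.6 in, Ī = 1.2096 in⁴.
Web plate: 0.65 × 11.6, A = 7.54 in², y = 7 in, Ī = 84.5485 in⁴.
Top plate: 2.4 × 0.9, A = 2.16 in², y = 13.25 in, Ī = 0.1458 in⁴.
Centroid: ȳ = ΣA·y / ΣA = 4.42103 in.
Transfer each piece to the centroidal x-axis using Ī + A·d² with d = y − 4.42103:
  bottom plate: d = -3.82103 in → contributes +148.38 in⁴
  web plate: d = 2.57897 in → contributes +134.698 in⁴
  top plate: d = 8.82897 in → contributes +168.519 in⁴
Total I = 451.597 in⁴.
Radius of gyration: k = √(I/A) = √(451.597 / 19.78) = 4.77818 in.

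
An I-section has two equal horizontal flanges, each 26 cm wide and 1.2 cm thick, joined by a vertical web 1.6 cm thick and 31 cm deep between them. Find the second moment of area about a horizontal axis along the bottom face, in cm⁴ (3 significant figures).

I_base ≈ 5.14 × 10⁴ cm⁴

Break the section into simple shapes (no overlaps), measuring from the bottom-left corner of the bounding box.
Bottom flange: 26 × 1.2, A = 31.2 cm², y = 0.6 cm, Ī = 3.744 cm⁴.
Web: 1.6 × 31, A = 49.6 cm², y = 16.7 cm, Ī = 3972.1 cm⁴.
Top flange: 26 × 1.2, A = 31.2 cm², y = 32.8 cm, Ī = 3.744 cm⁴.
Transfer each piece to a horizontal axis along the bottom face using Ī + A·d² with d = y − 0:
  bottom flange: d = 0.6 cm → contributes +14.976 cm⁴
  web: d = 16.7 cm → contributes +17 805 cm⁴
  top flange: d = 32.8 cm → contributes +33 570 cm⁴
Total I = 51 390 cm⁴.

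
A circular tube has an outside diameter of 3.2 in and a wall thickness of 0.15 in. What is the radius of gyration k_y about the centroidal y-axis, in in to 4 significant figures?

Treat the section as a set of non-overlapping primitives; coordinates are from the bounding-box lower-left.
Outer circle: ⌀3.2, A = 8.04248 in², x = 1.6 in, Ī = 5.14719 in⁴.
Bore (subtracted): ⌀2.9, A = 6.6052 in², x = 1.6 in, Ī = 3.47186 in⁴.
By symmetry the centroid is at mid-width, x̄ = 1.6 in.
All pieces are centred on the centroidal y-axis, so I = ΣĪ (holes subtracted) = 1.67533 in⁴.
Radius of gyration: k = √(I/A) = √(1.67533 / 1.43728) = 1.07964 in.

k_y ≈ 1.080 in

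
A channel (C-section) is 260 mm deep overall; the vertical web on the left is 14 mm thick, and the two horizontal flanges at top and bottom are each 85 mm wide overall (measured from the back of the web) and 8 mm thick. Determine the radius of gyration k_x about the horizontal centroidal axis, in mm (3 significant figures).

k_x ≈ 89.8 mm

Break the section into simple shapes (no overlaps), measuring from the bottom-left corner of the bounding box.
Web: 14 × 260, A = 3 640 mm², y = 130 mm, Ī = 20 505 333 mm⁴.
Top flange (beyond web): 71 × 8, A = 568 mm², y = 256 mm, Ī = 3029.3 mm⁴.
Bottom flange (beyond web): 71 × 8, A = 568 mm², y = 4 mm, Ī = 3029.3 mm⁴.
By symmetry the centroid is at mid-height, ȳ = 130 mm.
Transfer each piece to the horizontal centroidal axis using Ī + A·d² with d = y − 130:
  web: d = 0 mm → contributes +20 505 333 mm⁴
  top flange (beyond web): d = 126 mm → contributes +9 020 597 mm⁴
  bottom flange (beyond web): d = -126 mm → contributes +9 020 597 mm⁴
Total I = 38 546 528 mm⁴.
Radius of gyration: k = √(I/A) = √(38 546 528 / 4 776) = 89.838 mm.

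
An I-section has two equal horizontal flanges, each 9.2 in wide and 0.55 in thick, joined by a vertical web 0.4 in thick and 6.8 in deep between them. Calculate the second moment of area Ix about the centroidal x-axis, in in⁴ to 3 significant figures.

Treat the section as a set of non-overlapping primitives; coordinates are from the bounding-box lower-left.
Bottom flange: 9.2 × 0.55, A = 5.06 in², y = 0.275 in, Ī = 0.12755 in⁴.
Web: 0.4 × 6.8, A = 2.72 in², y = 3.95 in, Ī = 10.481 in⁴.
Top flange: 9.2 × 0.55, A = 5.06 in², y = 7.625 in, Ī = 0.12755 in⁴.
By symmetry the centroid is at mid-height, ȳ = 3.95 in.
Transfer each piece to the centroidal x-axis using Ī + A·d² with d = y − 3.95:
  bottom flange: d = -3.675 in → contributes +68.466 in⁴
  web: d = 0 in → contributes +10.481 in⁴
  top flange: d = 3.675 in → contributes +68.466 in⁴
Total I = 147.41 in⁴.

Ix ≈ 147 in⁴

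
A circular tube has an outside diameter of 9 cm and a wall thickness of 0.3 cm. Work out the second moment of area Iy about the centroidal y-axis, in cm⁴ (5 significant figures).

Iy ≈ 77.670 cm⁴

Decompose the section into non-overlapping parts with the origin at the bottom-left of its bounding rectangle.
Outer circle: ⌀9, A = 63.61725 cm², x = 4.5 cm, Ī = 322.0623 cm⁴.
Bore (subtracted): ⌀8.4, A = 55.41769 cm², x = 4.5 cm, Ī = 244.392 cm⁴.
By symmetry the centroid is at mid-width, x̄ = 4.5 cm.
All pieces are centred on the centroidal y-axis, so I = ΣĪ (holes subtracted) = 77.6703 cm⁴.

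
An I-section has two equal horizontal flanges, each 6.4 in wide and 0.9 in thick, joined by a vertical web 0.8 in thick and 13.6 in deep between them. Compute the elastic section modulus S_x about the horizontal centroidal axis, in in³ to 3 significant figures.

S_x ≈ 101 in³

Break the section into simple shapes (no overlaps), measuring from the bottom-left corner of the bounding box.
Bottom flange: 6.4 × 0.9, A = 5.76 in², y = 0.45 in, Ī = 0.3888 in⁴.
Web: 0.8 × 13.6, A = 10.88 in², y = 7.7 in, Ī = 167.7 in⁴.
Top flange: 6.4 × 0.9, A = 5.76 in², y = 14.95 in, Ī = 0.3888 in⁴.
By symmetry the centroid is at mid-height, ȳ = 7.7 in.
Transfer each piece to the horizontal centroidal axis using Ī + A·d² with d = y − 7.7:
  bottom flange: d = -7.25 in → contributes +303.15 in⁴
  web: d = 0 in → contributes +167.7 in⁴
  top flange: d = 7.25 in → contributes +303.15 in⁴
Total I = 773.99 in⁴.
Extreme fibre distance c = 7.7 in; S = I/c = 100.52 in³.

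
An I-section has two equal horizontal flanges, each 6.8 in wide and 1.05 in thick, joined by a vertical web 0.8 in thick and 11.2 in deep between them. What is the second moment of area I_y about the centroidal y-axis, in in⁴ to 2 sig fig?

I_y ≈ 56 in⁴

Split into non-overlapping primitives; take the origin at the lower-left of the bounding box.
Bottom flange: 6.8 × 1.05, A = 7.14 in², x = 3.4 in, Ī = 27.51 in⁴.
Web: 0.8 × 11.2, A = 8.96 in², x = 3.4 in, Ī = 0.4779 in⁴.
Top flange: 6.8 × 1.05, A = 7.14 in², x = 3.4 in, Ī = 27.51 in⁴.
By symmetry the centroid is at mid-width, x̄ = 3.4 in.
All pieces are centred on the centroidal y-axis, so I = ΣĪ = 55.5 in⁴.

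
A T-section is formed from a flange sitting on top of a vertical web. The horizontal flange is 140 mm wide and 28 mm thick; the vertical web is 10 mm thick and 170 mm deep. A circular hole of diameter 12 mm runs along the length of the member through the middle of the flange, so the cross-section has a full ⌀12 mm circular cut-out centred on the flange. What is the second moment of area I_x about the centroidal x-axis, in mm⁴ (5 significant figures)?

I_x ≈ 1.5867 × 10⁷ mm⁴

Split into non-overlapping primitives; take the origin at the lower-left of the bounding box.
Flange: 140 × 28, A = 3 920 mm², y = 184 mm, Ī = 256106.7 mm⁴.
Web: 10 × 170, A = 1 700 mm², y = 85 mm, Ī = 4 094 167 mm⁴.
Hole (subtracted): ⌀12, A = 113.0973 mm², y = 184 mm, Ī = 1017.876 mm⁴.
Centroid: ȳ = ΣA·y / ΣA = 153.4384 mm.
Transfer each piece to the centroidal x-axis using Ī + A·d² with d = y − 153.4384:
  flange: d = 30.56164 mm → contributes +3 917 442 mm⁴
  web: d = -68.43836 mm → contributes +12 056 641 mm⁴
  hole: d = 30.56164 mm → contributes −106652.4 mm⁴
Total I = 15 867 431 mm⁴.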